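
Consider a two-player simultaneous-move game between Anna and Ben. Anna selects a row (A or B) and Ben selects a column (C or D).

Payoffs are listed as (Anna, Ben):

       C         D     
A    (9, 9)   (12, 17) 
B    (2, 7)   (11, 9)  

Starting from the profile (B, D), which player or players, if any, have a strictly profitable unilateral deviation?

Anna

Anna at (B, D) earns 11; deviating to A yields 12 — a strict improvement.
Ben earns 9; deviating to C yields 7 — not better.
Only Anna has a strictly profitable deviation.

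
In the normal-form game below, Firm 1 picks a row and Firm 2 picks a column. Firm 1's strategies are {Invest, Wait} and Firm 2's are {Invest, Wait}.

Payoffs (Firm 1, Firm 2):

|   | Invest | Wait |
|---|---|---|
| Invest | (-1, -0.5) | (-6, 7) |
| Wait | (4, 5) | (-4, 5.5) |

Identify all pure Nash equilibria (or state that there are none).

(Wait, Wait)

(Invest, Invest): Firm 1 prefers Wait (4 > -1); Firm 2 prefers Wait (7 > -0.5) — not an equilibrium.
(Invest, Wait): Firm 1 prefers Wait (-4 > -6) — not an equilibrium.
(Wait, Invest): Firm 2 prefers Wait (5.5 > 5) — not an equilibrium.
(Wait, Wait): Firm 1 gets -4 ≥ -6 from Invest, and Firm 2 gets 5.5 ≥ 5 from Invest — Nash equilibrium.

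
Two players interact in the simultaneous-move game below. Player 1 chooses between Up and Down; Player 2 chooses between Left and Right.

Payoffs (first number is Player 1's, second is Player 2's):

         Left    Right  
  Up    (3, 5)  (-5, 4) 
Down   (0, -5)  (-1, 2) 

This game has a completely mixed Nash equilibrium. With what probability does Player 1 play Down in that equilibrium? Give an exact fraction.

Let r be the probability that Player 1 plays Up. In a completely mixed equilibrium, Player 2 must be indifferent between Left and Right.
Player 2's expected payoff from Left is 5r − 5(1−r); from Right it is 4r + 2(1−r).
Setting these equal: 10r − 5 = 2r + 2, so r = 7/8.
Therefore Player 1 plays Down with probability 1 − 7/8 = 1/8.

1/8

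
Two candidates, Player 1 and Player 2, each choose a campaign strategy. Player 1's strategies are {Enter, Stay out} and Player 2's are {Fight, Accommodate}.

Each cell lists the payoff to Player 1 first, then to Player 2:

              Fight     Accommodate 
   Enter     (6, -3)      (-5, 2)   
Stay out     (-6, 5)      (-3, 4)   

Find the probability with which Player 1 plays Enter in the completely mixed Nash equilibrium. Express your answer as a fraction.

1/6

Let p be the probability that Player 1 plays Enter. In a completely mixed equilibrium, Player 2 must be indifferent between Fight and Accommodate.
Player 2's expected payoff from Fight is −3p + 5(1−p); from Accommodate it is 2p + 4(1−p).
Setting these equal: −8p + 5 = −2p + 4, so p = 1/6.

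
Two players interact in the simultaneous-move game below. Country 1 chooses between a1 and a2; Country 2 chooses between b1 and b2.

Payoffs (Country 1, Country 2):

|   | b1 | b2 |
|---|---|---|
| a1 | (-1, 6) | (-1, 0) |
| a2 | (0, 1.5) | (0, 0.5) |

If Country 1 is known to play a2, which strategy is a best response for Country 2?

Against a2, Country 2 earns 1.5 from b1 and 0.5 from b2.
So b1 is the best response.

b1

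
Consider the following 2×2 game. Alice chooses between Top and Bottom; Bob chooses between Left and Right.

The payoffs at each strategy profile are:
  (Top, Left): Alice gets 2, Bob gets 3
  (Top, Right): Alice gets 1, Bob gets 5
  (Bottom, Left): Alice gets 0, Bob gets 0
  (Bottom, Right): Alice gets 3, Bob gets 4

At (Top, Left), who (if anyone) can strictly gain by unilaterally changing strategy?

Bob

Alice at (Top, Left) earns 2; deviating to Bottom yields 0 — not better.
Bob earns 3; deviating to Right yields 5 — a strict improvement.
Only Bob has a strictly profitable deviation.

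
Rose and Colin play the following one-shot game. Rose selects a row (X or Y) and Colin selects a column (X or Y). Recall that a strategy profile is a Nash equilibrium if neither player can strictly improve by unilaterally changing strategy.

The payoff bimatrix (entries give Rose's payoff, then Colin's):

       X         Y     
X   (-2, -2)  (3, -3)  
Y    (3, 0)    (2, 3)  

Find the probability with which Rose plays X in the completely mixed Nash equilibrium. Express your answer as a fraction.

Let p be the probability that Rose plays X. In a completely mixed equilibrium, Colin must be indifferent between X and Y.
Colin's expected payoff from X is −2p; from Y it is −3p + 3(1−p).
Setting these equal: −2p = −6p + 3, so p = 3/4.

3/4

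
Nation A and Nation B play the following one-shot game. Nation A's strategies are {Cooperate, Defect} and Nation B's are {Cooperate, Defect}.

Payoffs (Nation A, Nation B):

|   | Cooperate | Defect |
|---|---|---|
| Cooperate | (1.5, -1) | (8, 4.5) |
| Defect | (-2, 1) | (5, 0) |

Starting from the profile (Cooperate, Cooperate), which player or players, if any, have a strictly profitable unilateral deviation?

Nation A at (Cooperate, Cooperate) earns 1.5; deviating to Defect yields -2 — not better.
Nation B earns -1; deviating to Defect yields 4.5 — a strict improvement.
Only Nation B has a strictly profitable deviation.

Nation B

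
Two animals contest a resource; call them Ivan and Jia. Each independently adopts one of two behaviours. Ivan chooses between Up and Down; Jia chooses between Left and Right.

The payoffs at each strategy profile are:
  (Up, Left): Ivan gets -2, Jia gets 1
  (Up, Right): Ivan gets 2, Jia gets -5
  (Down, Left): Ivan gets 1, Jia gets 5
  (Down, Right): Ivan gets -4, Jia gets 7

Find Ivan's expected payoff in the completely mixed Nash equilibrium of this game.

First find y, the probability Jia plays Left, from Ivan's indifference between Up and Down: −2y + 2(1−y) = y − 4(1−y), giving y = 2/3.
Since Ivan is indifferent in equilibrium, Ivan's expected payoff equals the payoff from either row against (2/3, 1/3). Using Up: −2(2/3) + 2(1/3) = -2/3.

-2/3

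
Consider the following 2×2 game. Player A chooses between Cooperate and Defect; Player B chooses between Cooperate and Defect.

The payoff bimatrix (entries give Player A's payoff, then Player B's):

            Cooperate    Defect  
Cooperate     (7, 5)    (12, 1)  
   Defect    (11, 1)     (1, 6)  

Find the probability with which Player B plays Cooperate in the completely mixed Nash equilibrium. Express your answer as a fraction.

11/15

Let c be the probability that Player B plays Cooperate. In a completely mixed equilibrium, Player A must be indifferent between Cooperate and Defect.
Player A's expected payoff from Cooperate is 7c + 12(1−c); from Defect it is 11c + (1−c).
Setting these equal: −5c + 12 = 10c + 1, so c = 11/15.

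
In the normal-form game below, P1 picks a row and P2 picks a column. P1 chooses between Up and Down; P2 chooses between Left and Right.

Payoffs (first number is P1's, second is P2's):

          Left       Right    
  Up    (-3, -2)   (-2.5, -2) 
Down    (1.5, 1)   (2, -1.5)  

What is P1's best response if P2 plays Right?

Against Right, P1 earns -2.5 from Up and 2 from Down.
So Down is the best response.

Down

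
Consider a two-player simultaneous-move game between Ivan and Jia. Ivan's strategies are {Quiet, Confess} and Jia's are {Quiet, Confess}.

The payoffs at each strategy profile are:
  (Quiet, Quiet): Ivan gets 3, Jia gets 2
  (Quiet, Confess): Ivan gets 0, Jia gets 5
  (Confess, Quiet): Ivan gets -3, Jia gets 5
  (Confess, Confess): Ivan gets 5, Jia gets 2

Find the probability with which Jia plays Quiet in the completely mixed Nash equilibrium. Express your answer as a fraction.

Let q be the probability that Jia plays Quiet. In a completely mixed equilibrium, Ivan must be indifferent between Quiet and Confess.
Ivan's expected payoff from Quiet is 3q; from Confess it is −3q + 5(1−q).
Setting these equal: 3q = −8q + 5, so q = 5/11.

5/11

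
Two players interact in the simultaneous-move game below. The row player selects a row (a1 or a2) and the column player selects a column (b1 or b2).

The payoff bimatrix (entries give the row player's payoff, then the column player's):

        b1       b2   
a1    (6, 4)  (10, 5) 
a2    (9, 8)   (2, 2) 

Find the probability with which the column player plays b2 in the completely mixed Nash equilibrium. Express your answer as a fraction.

3/11

Let y be the probability that the column player plays b1. In a completely mixed equilibrium, the row player must be indifferent between a1 and a2.
The row player's expected payoff from a1 is 6y + 10(1−y); from a2 it is 9y + 2(1−y).
Setting these equal: −4y + 10 = 7y + 2, so y = 8/11.
Therefore the column player plays b2 with probability 1 − 8/11 = 3/11.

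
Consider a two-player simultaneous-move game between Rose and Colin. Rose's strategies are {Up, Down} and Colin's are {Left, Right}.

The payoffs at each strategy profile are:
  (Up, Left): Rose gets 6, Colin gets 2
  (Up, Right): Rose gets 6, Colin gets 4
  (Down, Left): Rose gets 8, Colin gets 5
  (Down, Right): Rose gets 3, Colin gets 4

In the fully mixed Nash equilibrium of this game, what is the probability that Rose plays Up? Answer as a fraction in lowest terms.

Let x be the probability that Rose plays Up. In a completely mixed equilibrium, Colin must be indifferent between Left and Right.
Colin's expected payoff from Left is 2x + 5(1−x); from Right it is 4x + 4(1−x).
Setting these equal: −3x + 5 = 4, so x = 1/3.

1/3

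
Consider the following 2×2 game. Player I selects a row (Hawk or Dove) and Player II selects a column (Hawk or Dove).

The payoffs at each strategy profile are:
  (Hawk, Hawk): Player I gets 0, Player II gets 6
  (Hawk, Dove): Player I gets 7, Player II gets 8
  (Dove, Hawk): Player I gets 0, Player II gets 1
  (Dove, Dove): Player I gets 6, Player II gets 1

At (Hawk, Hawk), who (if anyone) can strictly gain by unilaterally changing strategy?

Player I at (Hawk, Hawk) earns 0; deviating to Dove yields 0 — not better.
Player II earns 6; deviating to Dove yields 8 — a strict improvement.
Only Player II has a strictly profitable deviation.

Player II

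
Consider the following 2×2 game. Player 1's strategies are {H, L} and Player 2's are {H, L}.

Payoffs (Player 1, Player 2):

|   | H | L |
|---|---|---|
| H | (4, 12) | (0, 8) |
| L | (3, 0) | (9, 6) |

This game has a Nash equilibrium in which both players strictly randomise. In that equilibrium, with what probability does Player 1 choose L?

2/5

Let r be the probability that Player 1 plays H. In a completely mixed equilibrium, Player 2 must be indifferent between H and L.
Player 2's expected payoff from H is 12r; from L it is 8r + 6(1−r).
Setting these equal: 12r = 2r + 6, so r = 3/5.
Therefore Player 1 plays L with probability 1 − 3/5 = 2/5.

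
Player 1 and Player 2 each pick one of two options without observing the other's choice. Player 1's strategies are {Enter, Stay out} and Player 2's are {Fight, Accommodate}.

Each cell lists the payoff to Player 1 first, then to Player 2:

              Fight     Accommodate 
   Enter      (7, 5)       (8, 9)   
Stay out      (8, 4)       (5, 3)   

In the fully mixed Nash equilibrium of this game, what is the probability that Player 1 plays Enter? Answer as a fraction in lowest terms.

1/5

Let x be the probability that Player 1 plays Enter. In a completely mixed equilibrium, Player 2 must be indifferent between Fight and Accommodate.
Player 2's expected payoff from Fight is 5x + 4(1−x); from Accommodate it is 9x + 3(1−x).
Setting these equal: x + 4 = 6x + 3, so x = 1/5.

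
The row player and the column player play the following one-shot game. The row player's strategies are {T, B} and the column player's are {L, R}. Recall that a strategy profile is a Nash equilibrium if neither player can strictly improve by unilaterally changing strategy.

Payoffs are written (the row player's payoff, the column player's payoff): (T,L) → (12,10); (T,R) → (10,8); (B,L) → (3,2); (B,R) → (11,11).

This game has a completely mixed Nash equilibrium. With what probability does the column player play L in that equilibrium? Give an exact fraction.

1/10

Let y be the probability that the column player plays L. In a completely mixed equilibrium, the row player must be indifferent between T and B.
The row player's expected payoff from T is 12y + 10(1−y); from B it is 3y + 11(1−y).
Setting these equal: 2y + 10 = −8y + 11, so y = 1/10.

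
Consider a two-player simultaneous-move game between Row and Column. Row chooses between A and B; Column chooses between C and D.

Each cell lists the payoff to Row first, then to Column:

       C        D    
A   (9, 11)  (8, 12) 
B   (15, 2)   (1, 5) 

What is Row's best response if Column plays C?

B

Against C, Row earns 9 from A and 15 from B.
So B is the best response.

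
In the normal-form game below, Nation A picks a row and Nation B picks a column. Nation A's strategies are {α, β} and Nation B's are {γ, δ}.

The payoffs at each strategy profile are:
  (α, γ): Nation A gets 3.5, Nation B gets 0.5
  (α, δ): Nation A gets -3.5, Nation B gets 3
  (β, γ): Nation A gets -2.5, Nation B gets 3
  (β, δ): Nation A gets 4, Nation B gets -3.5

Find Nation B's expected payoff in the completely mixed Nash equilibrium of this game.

First find x, the probability Nation A plays α, from Nation B's indifference between γ and δ: 0.5x + 3(1−x) = 3x − 3.5(1−x), giving x = 13/18.
Since Nation B is indifferent in equilibrium, Nation B's expected payoff equals the payoff from either column against (13/18, 5/18). Using γ: 0.5(13/18) + 3(5/18) = 43/36.

43/36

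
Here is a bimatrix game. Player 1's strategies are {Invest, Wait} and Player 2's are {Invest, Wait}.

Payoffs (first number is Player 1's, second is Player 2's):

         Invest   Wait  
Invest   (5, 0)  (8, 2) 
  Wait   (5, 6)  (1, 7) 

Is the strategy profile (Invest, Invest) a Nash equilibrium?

At (Invest, Invest), Player 1 earns 5; switching to Wait would give 5, so Player 1 has no profitable deviation.
Player 2 earns 0; switching to Wait would give 2, so Player 2 would deviate.
Since at least one player can profitably deviate, this is not a Nash equilibrium.

No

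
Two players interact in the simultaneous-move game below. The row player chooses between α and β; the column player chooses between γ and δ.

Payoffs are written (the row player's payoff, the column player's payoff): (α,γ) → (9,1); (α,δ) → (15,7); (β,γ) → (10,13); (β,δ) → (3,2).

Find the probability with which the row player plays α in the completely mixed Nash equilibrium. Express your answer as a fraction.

Let x be the probability that the row player plays α. In a completely mixed equilibrium, the column player must be indifferent between γ and δ.
The column player's expected payoff from γ is x + 13(1−x); from δ it is 7x + 2(1−x).
Setting these equal: −12x + 13 = 5x + 2, so x = 11/17.

11/17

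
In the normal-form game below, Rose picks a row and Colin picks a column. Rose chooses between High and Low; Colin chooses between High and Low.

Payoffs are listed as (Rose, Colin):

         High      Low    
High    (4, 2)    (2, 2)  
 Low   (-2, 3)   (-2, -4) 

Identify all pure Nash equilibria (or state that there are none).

(High, High) and (High, Low)

(High, High): Rose gets 4 ≥ -2 from Low, and Colin gets 2 ≥ 2 from Low — Nash equilibrium.
(High, Low): Rose gets 2 ≥ -2 from Low, and Colin gets 2 ≥ 2 from High — Nash equilibrium.
(Low, High): Rose prefers High (4 > -2) — not an equilibrium.
(Low, Low): Rose prefers High (2 > -2); Colin prefers High (3 > -4) — not an equilibrium.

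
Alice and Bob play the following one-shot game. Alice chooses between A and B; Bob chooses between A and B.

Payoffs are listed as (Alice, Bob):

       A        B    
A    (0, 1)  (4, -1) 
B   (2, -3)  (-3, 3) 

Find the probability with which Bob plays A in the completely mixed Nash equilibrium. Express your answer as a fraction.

Let y be the probability that Bob plays A. In a completely mixed equilibrium, Alice must be indifferent between A and B.
Alice's expected payoff from A is 4(1−y); from B it is 2y − 3(1−y).
Setting these equal: −4y + 4 = 5y − 3, so y = 7/9.

7/9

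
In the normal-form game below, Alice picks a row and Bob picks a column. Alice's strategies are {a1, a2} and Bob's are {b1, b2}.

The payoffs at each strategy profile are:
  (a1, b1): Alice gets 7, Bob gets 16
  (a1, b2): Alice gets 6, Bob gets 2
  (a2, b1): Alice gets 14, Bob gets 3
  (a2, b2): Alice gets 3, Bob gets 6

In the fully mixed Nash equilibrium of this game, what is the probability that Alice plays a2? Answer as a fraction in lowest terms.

14/17

Let x be the probability that Alice plays a1. In a completely mixed equilibrium, Bob must be indifferent between b1 and b2.
Bob's expected payoff from b1 is 16x + 3(1−x); from b2 it is 2x + 6(1−x).
Setting these equal: 13x + 3 = −4x + 6, so x = 3/17.
Therefore Alice plays a2 with probability 1 − 3/17 = 14/17.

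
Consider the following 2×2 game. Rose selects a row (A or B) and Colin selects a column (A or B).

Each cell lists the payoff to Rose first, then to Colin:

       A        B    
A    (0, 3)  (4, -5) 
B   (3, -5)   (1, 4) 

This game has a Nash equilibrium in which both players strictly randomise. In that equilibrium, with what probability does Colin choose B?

1/2

Let y be the probability that Colin plays A. In a completely mixed equilibrium, Rose must be indifferent between A and B.
Rose's expected payoff from A is 4(1−y); from B it is 3y + (1−y).
Setting these equal: −4y + 4 = 2y + 1, so y = 1/2.
Therefore Colin plays B with probability 1 − 1/2 = 1/2.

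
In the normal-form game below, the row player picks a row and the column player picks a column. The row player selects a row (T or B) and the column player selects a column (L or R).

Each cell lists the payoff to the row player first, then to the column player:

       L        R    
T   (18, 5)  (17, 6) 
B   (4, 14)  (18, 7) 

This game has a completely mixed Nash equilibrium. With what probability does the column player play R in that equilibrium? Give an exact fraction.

Let q be the probability that the column player plays L. In a completely mixed equilibrium, the row player must be indifferent between T and B.
The row player's expected payoff from T is 18q + 17(1−q); from B it is 4q + 18(1−q).
Setting these equal: q + 17 = −14q + 18, so q = 1/15.
Therefore the column player plays R with probability 1 − 1/15 = 14/15.

14/15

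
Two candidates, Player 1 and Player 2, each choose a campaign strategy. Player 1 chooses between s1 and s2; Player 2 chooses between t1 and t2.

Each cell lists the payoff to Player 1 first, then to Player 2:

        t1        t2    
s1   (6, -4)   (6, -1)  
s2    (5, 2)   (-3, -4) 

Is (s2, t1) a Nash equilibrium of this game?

No

At (s2, t1), Player 1 earns 5; switching to s1 would give 6, so Player 1 would deviate.
Player 2 earns 2; switching to t2 would give -4, so Player 2 has no profitable deviation.
Since at least one player can profitably deviate, this is not a Nash equilibrium.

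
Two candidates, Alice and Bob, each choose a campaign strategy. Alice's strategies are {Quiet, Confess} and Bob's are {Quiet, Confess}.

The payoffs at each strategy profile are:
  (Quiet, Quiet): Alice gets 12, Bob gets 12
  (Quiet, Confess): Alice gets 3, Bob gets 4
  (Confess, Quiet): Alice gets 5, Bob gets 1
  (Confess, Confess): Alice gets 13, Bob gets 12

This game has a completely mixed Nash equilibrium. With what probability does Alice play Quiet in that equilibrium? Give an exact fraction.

11/19

Let r be the probability that Alice plays Quiet. In a completely mixed equilibrium, Bob must be indifferent between Quiet and Confess.
Bob's expected payoff from Quiet is 12r + (1−r); from Confess it is 4r + 12(1−r).
Setting these equal: 11r + 1 = −8r + 12, so r = 11/19.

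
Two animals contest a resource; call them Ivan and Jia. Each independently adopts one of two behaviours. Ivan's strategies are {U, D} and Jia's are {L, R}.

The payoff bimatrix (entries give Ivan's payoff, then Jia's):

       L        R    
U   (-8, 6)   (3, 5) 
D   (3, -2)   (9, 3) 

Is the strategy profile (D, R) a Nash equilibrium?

Yes

At (D, R), Ivan earns 9; switching to U would give 3, so Ivan has no profitable deviation.
Jia earns 3; switching to L would give -2, so Jia has no profitable deviation.
Neither player can gain by a unilateral deviation, so this profile is a Nash equilibrium.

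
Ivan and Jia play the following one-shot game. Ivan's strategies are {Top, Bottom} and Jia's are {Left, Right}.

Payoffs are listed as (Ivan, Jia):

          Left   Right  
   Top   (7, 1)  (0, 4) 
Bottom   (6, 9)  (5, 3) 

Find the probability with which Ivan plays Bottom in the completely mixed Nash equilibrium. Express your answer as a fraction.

Let x be the probability that Ivan plays Top. In a completely mixed equilibrium, Jia must be indifferent between Left and Right.
Jia's expected payoff from Left is x + 9(1−x); from Right it is 4x + 3(1−x).
Setting these equal: −8x + 9 = x + 3, so x = 2/3.
Therefore Ivan plays Bottom with probability 1 − 2/3 = 1/3.

1/3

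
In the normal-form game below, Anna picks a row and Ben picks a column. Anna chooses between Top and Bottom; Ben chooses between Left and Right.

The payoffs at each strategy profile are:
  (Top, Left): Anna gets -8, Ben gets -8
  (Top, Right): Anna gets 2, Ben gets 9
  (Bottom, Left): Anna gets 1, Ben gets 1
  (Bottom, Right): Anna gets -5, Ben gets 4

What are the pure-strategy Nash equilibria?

(Top, Right)

(Top, Left): Anna prefers Bottom (1 > -8); Ben prefers Right (9 > -8) — not an equilibrium.
(Top, Right): Anna gets 2 ≥ -5 from Bottom, and Ben gets 9 ≥ -8 from Left — Nash equilibrium.
(Bottom, Left): Ben prefers Right (4 > 1) — not an equilibrium.
(Bottom, Right): Anna prefers Top (2 > -5) — not an equilibrium.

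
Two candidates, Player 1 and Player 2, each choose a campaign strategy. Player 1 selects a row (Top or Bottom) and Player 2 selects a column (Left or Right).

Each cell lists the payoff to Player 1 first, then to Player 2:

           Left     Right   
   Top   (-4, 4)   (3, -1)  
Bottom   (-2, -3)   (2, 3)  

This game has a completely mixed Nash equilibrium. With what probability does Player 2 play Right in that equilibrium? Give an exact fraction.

Let q be the probability that Player 2 plays Left. In a completely mixed equilibrium, Player 1 must be indifferent between Top and Bottom.
Player 1's expected payoff from Top is −4q + 3(1−q); from Bottom it is −2q + 2(1−q).
Setting these equal: −7q + 3 = −4q + 2, so q = 1/3.
Therefore Player 2 plays Right with probability 1 − 1/3 = 2/3.

2/3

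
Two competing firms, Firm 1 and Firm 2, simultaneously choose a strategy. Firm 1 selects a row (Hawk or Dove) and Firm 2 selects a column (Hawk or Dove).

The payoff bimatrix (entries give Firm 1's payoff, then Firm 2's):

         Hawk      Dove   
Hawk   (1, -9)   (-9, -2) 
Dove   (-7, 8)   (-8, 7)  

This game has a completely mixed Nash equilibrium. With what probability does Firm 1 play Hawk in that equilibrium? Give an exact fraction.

Let r be the probability that Firm 1 plays Hawk. In a completely mixed equilibrium, Firm 2 must be indifferent between Hawk and Dove.
Firm 2's expected payoff from Hawk is −9r + 8(1−r); from Dove it is −2r + 7(1−r).
Setting these equal: −17r + 8 = −9r + 7, so r = 1/8.

1/8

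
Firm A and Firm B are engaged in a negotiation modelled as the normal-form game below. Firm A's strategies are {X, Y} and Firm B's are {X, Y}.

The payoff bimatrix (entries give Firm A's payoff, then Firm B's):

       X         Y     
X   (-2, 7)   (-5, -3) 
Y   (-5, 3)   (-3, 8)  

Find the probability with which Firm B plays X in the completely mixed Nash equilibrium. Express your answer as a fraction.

2/5

Let y be the probability that Firm B plays X. In a completely mixed equilibrium, Firm A must be indifferent between X and Y.
Firm A's expected payoff from X is −2y − 5(1−y); from Y it is −5y − 3(1−y).
Setting these equal: 3y − 5 = −2y − 3, so y = 2/5.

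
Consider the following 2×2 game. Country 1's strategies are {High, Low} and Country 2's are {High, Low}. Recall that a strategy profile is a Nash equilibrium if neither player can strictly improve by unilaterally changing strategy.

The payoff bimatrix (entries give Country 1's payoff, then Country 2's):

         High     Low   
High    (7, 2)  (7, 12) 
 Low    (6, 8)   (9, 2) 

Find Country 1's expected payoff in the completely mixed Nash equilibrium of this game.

7

First find q, the probability Country 2 plays High, from Country 1's indifference between High and Low: 7q + 7(1−q) = 6q + 9(1−q), giving q = 2/3.
Since Country 1 is indifferent in equilibrium, Country 1's expected payoff equals the payoff from either row against (2/3, 1/3). Using High: 7(2/3) + 7(1/3) = 7.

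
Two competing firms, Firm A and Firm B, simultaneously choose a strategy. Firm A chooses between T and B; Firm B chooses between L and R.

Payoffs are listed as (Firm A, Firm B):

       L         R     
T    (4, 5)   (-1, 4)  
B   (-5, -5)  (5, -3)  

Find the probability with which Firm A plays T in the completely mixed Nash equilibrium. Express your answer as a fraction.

Let p be the probability that Firm A plays T. In a completely mixed equilibrium, Firm B must be indifferent between L and R.
Firm B's expected payoff from L is 5p − 5(1−p); from R it is 4p − 3(1−p).
Setting these equal: 10p − 5 = 7p − 3, so p = 2/3.

2/3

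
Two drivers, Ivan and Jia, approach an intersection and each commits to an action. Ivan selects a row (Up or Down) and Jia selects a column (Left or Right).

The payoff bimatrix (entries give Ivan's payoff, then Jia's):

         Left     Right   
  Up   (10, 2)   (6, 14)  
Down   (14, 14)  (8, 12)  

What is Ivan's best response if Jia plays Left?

Against Left, Ivan earns 10 from Up and 14 from Down.
So Down is the best response.

Down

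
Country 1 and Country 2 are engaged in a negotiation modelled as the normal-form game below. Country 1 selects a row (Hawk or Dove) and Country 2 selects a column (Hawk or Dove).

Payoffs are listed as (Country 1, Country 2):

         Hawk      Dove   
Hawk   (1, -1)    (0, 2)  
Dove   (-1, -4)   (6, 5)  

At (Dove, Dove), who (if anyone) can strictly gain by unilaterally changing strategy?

Country 1 at (Dove, Dove) earns 6; deviating to Hawk yields 0 — not better.
Country 2 earns 5; deviating to Hawk yields -4 — not better.
Neither player can strictly improve; the profile is a Nash equilibrium.

Neither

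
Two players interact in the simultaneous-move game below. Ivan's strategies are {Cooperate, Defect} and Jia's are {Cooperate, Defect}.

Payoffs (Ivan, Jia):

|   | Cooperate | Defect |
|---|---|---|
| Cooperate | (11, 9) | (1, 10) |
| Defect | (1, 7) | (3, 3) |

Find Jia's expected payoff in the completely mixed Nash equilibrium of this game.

First find p, the probability Ivan plays Cooperate, from Jia's indifference between Cooperate and Defect: 9p + 7(1−p) = 10p + 3(1−p), giving p = 4/5.
Since Jia is indifferent in equilibrium, Jia's expected payoff equals the payoff from either column against (4/5, 1/5). Using Cooperate: 9(4/5) + 7(1/5) = 43/5.

43/5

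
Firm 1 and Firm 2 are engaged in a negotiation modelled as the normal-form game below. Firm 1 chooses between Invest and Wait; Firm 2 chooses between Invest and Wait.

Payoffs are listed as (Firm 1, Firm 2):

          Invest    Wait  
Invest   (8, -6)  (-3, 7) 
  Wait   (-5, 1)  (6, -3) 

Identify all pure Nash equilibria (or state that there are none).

(Invest, Invest): Firm 2 prefers Wait (7 > -6) — not an equilibrium.
(Invest, Wait): Firm 1 prefers Wait (6 > -3) — not an equilibrium.
(Wait, Invest): Firm 1 prefers Invest (8 > -5) — not an equilibrium.
(Wait, Wait): Firm 2 prefers Invest (1 > -3) — not an equilibrium.

none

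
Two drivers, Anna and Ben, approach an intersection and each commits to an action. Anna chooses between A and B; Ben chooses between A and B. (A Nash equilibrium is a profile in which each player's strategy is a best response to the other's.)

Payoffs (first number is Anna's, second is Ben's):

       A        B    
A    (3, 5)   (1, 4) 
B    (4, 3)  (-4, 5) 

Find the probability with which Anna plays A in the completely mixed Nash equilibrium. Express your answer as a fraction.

Let x be the probability that Anna plays A. In a completely mixed equilibrium, Ben must be indifferent between A and B.
Ben's expected payoff from A is 5x + 3(1−x); from B it is 4x + 5(1−x).
Setting these equal: 2x + 3 = −x + 5, so x = 2/3.

2/3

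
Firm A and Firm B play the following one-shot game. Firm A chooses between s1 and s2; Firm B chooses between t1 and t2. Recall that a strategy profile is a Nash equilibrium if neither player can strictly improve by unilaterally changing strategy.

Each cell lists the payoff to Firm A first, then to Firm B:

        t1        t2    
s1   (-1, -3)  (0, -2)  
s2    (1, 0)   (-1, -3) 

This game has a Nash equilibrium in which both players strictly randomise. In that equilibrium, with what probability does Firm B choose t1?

Let y be the probability that Firm B plays t1. In a completely mixed equilibrium, Firm A must be indifferent between s1 and s2.
Firm A's expected payoff from s1 is −y; from s2 it is y − (1−y).
Setting these equal: −y = 2y − 1, so y = 1/3.

1/3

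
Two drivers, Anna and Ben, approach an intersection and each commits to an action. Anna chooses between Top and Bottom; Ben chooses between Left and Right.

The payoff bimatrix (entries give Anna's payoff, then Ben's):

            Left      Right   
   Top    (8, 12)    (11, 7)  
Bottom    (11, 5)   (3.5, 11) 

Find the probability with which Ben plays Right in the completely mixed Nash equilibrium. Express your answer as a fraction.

2/7

Let y be the probability that Ben plays Left. In a completely mixed equilibrium, Anna must be indifferent between Top and Bottom.
Anna's expected payoff from Top is 8y + 11(1−y); from Bottom it is 11y + 3.5(1−y).
Setting these equal: −3y + 11 = 7.5y + 3.5, so y = 5/7.
Therefore Ben plays Right with probability 1 − 5/7 = 2/7.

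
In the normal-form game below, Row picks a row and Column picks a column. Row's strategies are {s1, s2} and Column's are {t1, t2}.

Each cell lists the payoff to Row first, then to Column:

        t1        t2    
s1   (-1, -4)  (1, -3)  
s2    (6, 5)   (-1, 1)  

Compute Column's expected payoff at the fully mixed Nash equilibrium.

First find x, the probability Row plays s1, from Column's indifference between t1 and t2: −4x + 5(1−x) = −3x + (1−x), giving x = 4/5.
Since Column is indifferent in equilibrium, Column's expected payoff equals the payoff from either column against (4/5, 1/5). Using t1: −4(4/5) + 5(1/5) = -11/5.

-11/5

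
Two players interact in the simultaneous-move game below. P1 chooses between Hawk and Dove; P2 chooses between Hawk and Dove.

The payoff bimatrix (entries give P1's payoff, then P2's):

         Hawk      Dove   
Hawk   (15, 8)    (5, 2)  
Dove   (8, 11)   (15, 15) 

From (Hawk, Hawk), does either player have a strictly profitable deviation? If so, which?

Neither

P1 at (Hawk, Hawk) earns 15; deviating to Dove yields 8 — not better.
P2 earns 8; deviating to Dove yields 2 — not better.
Neither player can strictly improve; the profile is a Nash equilibrium.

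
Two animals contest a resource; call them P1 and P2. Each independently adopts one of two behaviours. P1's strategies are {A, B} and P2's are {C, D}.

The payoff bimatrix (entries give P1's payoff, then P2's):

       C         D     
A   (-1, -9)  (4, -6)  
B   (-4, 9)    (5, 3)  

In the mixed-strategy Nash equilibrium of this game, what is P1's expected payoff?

11/4

First find q, the probability P2 plays C, from P1's indifference between A and B: −q + 4(1−q) = −4q + 5(1−q), giving q = 1/4.
Since P1 is indifferent in equilibrium, P1's expected payoff equals the payoff from either row against (1/4, 3/4). Using A: −(1/4) + 4(3/4) = 11/4.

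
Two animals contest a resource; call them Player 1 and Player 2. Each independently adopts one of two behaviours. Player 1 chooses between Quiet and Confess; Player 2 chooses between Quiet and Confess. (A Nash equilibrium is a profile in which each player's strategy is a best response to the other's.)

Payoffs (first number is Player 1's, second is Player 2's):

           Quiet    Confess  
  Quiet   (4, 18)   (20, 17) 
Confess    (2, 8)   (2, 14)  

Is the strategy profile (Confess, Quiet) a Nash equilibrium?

At (Confess, Quiet), Player 1 earns 2; switching to Quiet would give 4, so Player 1 would deviate.
Player 2 earns 8; switching to Confess would give 14, so Player 2 would deviate.
Since at least one player can profitably deviate, this is not a Nash equilibrium.

No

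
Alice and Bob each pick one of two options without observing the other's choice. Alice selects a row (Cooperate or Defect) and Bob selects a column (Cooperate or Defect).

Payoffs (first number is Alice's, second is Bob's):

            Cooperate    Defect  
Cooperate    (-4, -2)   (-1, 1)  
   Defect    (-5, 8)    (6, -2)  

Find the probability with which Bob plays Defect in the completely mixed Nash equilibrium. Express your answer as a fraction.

1/8

Let c be the probability that Bob plays Cooperate. In a completely mixed equilibrium, Alice must be indifferent between Cooperate and Defect.
Alice's expected payoff from Cooperate is −4c − (1−c); from Defect it is −5c + 6(1−c).
Setting these equal: −3c − 1 = −11c + 6, so c = 7/8.
Therefore Bob plays Defect with probability 1 − 7/8 = 1/8.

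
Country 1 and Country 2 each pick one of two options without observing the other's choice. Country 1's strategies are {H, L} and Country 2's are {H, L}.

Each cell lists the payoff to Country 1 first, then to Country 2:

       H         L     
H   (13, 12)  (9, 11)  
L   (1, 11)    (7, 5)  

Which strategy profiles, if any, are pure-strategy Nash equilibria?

(H, H): Country 1 gets 13 ≥ 1 from L, and Country 2 gets 12 ≥ 11 from L — Nash equilibrium.
(H, L): Country 2 prefers H (12 > 11) — not an equilibrium.
(L, H): Country 1 prefers H (13 > 1) — not an equilibrium.
(L, L): Country 1 prefers H (9 > 7); Country 2 prefers H (11 > 5) — not an equilibrium.

(H, H)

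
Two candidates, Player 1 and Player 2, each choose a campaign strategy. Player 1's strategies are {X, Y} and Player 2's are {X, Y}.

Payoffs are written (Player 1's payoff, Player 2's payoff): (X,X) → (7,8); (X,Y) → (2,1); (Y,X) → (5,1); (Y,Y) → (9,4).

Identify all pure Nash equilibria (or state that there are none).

(X, X) and (Y, Y)

(X, X): Player 1 gets 7 ≥ 5 from Y, and Player 2 gets 8 ≥ 1 from Y — Nash equilibrium.
(X, Y): Player 1 prefers Y (9 > 2); Player 2 prefers X (8 > 1) — not an equilibrium.
(Y, X): Player 1 prefers X (7 > 5); Player 2 prefers Y (4 > 1) — not an equilibrium.
(Y, Y): Player 1 gets 9 ≥ 2 from X, and Player 2 gets 4 ≥ 1 from X — Nash equilibrium.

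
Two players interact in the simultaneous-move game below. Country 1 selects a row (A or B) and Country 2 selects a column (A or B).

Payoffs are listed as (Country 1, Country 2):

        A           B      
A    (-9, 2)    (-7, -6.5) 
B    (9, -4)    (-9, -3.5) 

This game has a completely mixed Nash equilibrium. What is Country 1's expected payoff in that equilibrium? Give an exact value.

First find q, the probability Country 2 plays A, from Country 1's indifference between A and B: −9q − 7(1−q) = 9q − 9(1−q), giving q = 1/10.
Since Country 1 is indifferent in equilibrium, Country 1's expected payoff equals the payoff from either row against (1/10, 9/10). Using A: −9(1/10) − 7(9/10) = -36/5.

-36/5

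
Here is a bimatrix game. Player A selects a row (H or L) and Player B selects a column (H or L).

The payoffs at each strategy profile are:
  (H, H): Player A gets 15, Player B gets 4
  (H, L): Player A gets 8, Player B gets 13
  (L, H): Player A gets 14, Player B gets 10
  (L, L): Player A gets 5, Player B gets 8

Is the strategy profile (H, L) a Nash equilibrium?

At (H, L), Player A earns 8; switching to L would give 5, so Player A has no profitable deviation.
Player B earns 13; switching to H would give 4, so Player B has no profitable deviation.
Neither player can gain by a unilateral deviation, so this profile is a Nash equilibrium.

Yes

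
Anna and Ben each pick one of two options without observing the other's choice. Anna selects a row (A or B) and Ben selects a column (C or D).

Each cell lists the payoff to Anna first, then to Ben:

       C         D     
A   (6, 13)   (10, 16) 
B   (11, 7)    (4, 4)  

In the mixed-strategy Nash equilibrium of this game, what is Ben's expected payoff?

10

First find p, the probability Anna plays A, from Ben's indifference between C and D: 13p + 7(1−p) = 16p + 4(1−p), giving p = 1/2.
Since Ben is indifferent in equilibrium, Ben's expected payoff equals the payoff from either column against (1/2, 1/2). Using C: 13(1/2) + 7(1/2) = 10.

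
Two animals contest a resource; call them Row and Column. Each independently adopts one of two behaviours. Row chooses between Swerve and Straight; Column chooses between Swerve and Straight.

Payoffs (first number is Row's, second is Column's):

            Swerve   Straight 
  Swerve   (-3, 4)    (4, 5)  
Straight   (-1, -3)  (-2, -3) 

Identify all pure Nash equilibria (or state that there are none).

(Swerve, Swerve): Row prefers Straight (-1 > -3); Column prefers Straight (5 > 4) — not an equilibrium.
(Swerve, Straight): Row gets 4 ≥ -2 from Straight, and Column gets 5 ≥ 4 from Swerve — Nash equilibrium.
(Straight, Swerve): Row gets -1 ≥ -3 from Swerve, and Column gets -3 ≥ -3 from Straight — Nash equilibrium.
(Straight, Straight): Row prefers Swerve (4 > -2) — not an equilibrium.

(Swerve, Straight) and (Straight, Swerve)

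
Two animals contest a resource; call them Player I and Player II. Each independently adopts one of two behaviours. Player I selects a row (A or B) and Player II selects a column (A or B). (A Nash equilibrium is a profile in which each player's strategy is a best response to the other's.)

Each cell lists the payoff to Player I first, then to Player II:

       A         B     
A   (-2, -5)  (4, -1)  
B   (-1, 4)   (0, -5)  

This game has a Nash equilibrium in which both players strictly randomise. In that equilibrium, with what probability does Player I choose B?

Let x be the probability that Player I plays A. In a completely mixed equilibrium, Player II must be indifferent between A and B.
Player II's expected payoff from A is −5x + 4(1−x); from B it is −x − 5(1−x).
Setting these equal: −9x + 4 = 4x − 5, so x = 9/13.
Therefore Player I plays B with probability 1 − 9/13 = 4/13.

4/13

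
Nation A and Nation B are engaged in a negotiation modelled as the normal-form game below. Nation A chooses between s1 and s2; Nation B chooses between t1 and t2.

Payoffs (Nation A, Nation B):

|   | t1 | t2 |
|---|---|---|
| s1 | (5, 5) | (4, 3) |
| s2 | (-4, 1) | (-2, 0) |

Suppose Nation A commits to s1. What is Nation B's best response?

Against s1, Nation B earns 5 from t1 and 3 from t2.
So t1 is the best response.

t1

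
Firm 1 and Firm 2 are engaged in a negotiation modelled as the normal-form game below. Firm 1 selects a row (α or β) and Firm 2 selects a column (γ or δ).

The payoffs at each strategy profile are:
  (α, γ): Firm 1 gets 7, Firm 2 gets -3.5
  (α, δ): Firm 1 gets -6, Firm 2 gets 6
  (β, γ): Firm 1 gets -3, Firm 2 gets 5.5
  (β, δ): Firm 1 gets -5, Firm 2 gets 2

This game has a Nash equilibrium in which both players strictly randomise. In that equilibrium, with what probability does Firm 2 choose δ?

10/11

Let q be the probability that Firm 2 plays γ. In a completely mixed equilibrium, Firm 1 must be indifferent between α and β.
Firm 1's expected payoff from α is 7q − 6(1−q); from β it is −3q − 5(1−q).
Setting these equal: 13q − 6 = 2q − 5, so q = 1/11.
Therefore Firm 2 plays δ with probability 1 − 1/11 = 10/11.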